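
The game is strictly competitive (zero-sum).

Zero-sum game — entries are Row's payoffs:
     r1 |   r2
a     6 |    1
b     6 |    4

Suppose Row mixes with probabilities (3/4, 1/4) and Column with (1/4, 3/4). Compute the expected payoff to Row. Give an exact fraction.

45/16

Against (1/4, 3/4), each row's expected payoff is a: 9/4; b: 9/2.
Taking the (3/4, 1/4)-weighted average: (3/4)·(9/4) + (1/4)·(9/2) = 45/16.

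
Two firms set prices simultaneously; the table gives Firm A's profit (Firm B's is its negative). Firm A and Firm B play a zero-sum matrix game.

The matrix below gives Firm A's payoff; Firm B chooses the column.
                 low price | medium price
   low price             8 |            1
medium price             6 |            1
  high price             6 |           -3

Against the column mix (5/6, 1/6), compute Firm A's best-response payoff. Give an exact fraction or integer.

low price: (8)·(5/6) + (1)·(1/6) = 41/6.
medium price: (6)·(5/6) + (1)·(1/6) = 31/6.
high price: (6)·(5/6) + (-3)·(1/6) = 9/2.
The best pure response is low price with expected payoff 41/6.

41/6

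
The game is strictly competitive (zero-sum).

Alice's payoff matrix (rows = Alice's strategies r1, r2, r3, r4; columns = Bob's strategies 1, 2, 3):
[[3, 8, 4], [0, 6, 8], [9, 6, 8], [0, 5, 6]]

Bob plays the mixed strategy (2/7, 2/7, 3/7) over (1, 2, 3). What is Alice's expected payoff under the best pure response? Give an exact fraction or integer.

r1: (3)·(2/7) + (8)·(2/7) + (4)·(3/7) = 34/7.
r2: (0)·(2/7) + (6)·(2/7) + (8)·(3/7) = 36/7.
r3: (9)·(2/7) + (6)·(2/7) + (8)·(3/7) = 54/7.
r4: (0)·(2/7) + (5)·(2/7) + (6)·(3/7) = 4.
The best pure response is r3 with expected payoff 54/7.

54/7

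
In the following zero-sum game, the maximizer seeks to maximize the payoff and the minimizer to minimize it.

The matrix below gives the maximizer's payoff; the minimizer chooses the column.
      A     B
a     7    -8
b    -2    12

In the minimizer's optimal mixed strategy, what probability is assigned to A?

Row minima are -8 and -2, so the maximizer's maximin is -2; column maxima are 7 and 12, so the minimizer's minimax is 7. These differ, so the equilibrium is in mixed strategies.
Let the minimizer play A with probability q. The maximizer is indifferent when 7q − 8(1−q) = −2q + 12(1−q), giving q = 20/29.

20/29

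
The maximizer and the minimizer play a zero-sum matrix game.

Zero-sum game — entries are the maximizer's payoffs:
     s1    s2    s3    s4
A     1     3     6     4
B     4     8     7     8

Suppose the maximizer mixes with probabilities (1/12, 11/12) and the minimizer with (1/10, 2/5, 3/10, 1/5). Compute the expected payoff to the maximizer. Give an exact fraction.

Against (1/10, 2/5, 3/10, 1/5), each row's expected payoff is A: 39/10; B: 73/10.
Taking the (1/12, 11/12)-weighted average: (1/12)·(39/10) + (11/12)·(73/10) = 421/60.

421/60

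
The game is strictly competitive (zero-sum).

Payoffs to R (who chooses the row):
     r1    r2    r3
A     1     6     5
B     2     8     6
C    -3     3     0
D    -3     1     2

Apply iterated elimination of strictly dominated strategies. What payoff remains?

Column r3 is strictly dominated by r1 for C (1<5, 2<6, -3<0, -3<2); eliminate r3.
Column r2 is strictly dominated by r1 for C (1<6, 2<8, -3<3, -3<1); eliminate r2.
Row A is strictly dominated by row B (2>1); eliminate A.
Row D is strictly dominated by row B (2>-3); eliminate D.
Row C is strictly dominated by row B (2>-3); eliminate C.
Only (B, r1) remains, with payoff 2.

2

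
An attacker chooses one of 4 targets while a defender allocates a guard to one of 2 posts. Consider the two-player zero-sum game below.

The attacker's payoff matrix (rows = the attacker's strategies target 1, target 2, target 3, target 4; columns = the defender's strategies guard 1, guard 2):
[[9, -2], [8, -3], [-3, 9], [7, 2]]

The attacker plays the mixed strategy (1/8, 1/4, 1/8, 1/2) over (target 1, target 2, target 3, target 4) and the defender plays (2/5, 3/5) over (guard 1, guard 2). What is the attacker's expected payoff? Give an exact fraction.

127/40

Against (2/5, 3/5), each row's expected payoff is target 1: 12/5; target 2: 7/5; target 3: 21/5; target 4: 4.
Taking the (1/8, 1/4, 1/8, 1/2)-weighted average: (1/8)·(12/5) + (1/4)·(7/5) + (1/8)·(21/5) + (1/2)·(4) = 127/40.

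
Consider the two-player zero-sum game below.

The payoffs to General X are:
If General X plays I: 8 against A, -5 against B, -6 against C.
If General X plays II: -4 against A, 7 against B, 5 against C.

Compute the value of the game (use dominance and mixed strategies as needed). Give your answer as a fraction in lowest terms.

16/23

Column B is strictly dominated by C for General Y (it gives General X more in every row).
The remaining 2×2 game on (I, II) × (A, C) has no saddle point. Let General X play I with probability p; indifference gives 8p − 4(1−p) = −6p + 5(1−p), so p = 9/23.
Similarly General Y's optimal q on A is 11/23, and the value is 8·(11/23) + (-6)·(12/23) = 16/23.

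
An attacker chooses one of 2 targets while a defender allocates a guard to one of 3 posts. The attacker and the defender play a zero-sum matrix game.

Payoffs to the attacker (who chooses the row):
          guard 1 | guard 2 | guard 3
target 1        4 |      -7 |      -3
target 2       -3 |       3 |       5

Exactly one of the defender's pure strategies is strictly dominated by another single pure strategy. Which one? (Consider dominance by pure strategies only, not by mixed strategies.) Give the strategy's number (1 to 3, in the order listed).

The defender prefers columns that give the attacker less. Compare guard 3 with guard 2: -7 < -3, 3 < 5.
So guard 2 strictly dominates guard 3 for the defender; guard 3 is strictly dominated.

3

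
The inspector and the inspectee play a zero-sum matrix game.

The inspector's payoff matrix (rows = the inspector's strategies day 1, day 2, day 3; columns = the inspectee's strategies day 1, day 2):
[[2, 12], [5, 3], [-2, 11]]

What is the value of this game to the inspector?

Row day 3 is strictly dominated by row day 1, so the inspector never plays it.
The remaining 2×2 game on (day 1, day 2) × (day 1, day 2) has no saddle point. Let the inspector play day 1 with probability p; indifference gives 2p + 5(1−p) = 12p + 3(1−p), so p = 1/6.
Similarly the inspectee's optimal q on day 1 is 3/4, and the value is 2·(3/4) + (12)·(1/4) = 9/2.

9/2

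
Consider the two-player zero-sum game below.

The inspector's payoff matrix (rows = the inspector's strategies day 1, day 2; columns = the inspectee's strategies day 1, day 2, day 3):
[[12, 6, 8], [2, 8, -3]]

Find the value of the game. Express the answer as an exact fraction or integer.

82/13

Column day 1 is strictly dominated by day 3 for the inspectee (it gives the inspector more in every row).
The remaining 2×2 game on (day 1, day 2) × (day 2, day 3) has no saddle point. Let the inspector play day 1 with probability p; indifference gives 6p + 8(1−p) = 8p − 3(1−p), so p = 11/13.
Similarly the inspectee's optimal q on day 2 is 11/13, and the value is 6·(11/13) + (8)·(2/13) = 82/13.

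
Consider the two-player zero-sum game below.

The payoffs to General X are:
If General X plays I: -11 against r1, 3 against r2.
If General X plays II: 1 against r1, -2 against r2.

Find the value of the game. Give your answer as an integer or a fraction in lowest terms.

Row minima are -11 and -2, so General X's maximin is -2; column maxima are 1 and 3, so General Y's minimax is 1. These differ, so the equilibrium is in mixed strategies.
Let General X play I with probability p. General Y is indifferent when −11p + (1−p) = 3p − 2(1−p), giving p = 3/17.
Let General Y play r1 with probability q. General X is indifferent when −11q + 3(1−q) = q − 2(1−q), giving q = 5/17.
The value is -11·(5/17) + (3)·(12/17) = -19/17.

-19/17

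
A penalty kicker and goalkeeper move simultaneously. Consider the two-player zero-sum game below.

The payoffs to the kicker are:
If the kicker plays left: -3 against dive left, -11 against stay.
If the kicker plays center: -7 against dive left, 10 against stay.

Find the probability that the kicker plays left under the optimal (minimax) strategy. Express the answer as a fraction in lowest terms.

17/25

Row minima are -11 and -7, so the kicker's maximin is -7; column maxima are -3 and 10, so the goalkeeper's minimax is -3. These differ, so the equilibrium is in mixed strategies.
Let the kicker play left with probability p. The goalkeeper is indifferent when −3p − 7(1−p) = −11p + 10(1−p), giving p = 17/25.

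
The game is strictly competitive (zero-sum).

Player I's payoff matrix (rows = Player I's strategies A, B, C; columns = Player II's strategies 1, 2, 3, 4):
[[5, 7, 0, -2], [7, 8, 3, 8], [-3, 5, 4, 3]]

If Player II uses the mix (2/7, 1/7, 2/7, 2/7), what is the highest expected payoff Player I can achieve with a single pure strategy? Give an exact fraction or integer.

A: (5)·(2/7) + (7)·(1/7) + (0)·(2/7) + (-2)·(2/7) = 13/7.
B: (7)·(2/7) + (8)·(1/7) + (3)·(2/7) + (8)·(2/7) = 44/7.
C: (-3)·(2/7) + (5)·(1/7) + (4)·(2/7) + (3)·(2/7) = 13/7.
The best pure response is B with expected payoff 44/7.

44/7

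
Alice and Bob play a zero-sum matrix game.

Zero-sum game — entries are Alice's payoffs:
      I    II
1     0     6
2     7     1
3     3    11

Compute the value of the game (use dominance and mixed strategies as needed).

Row 1 is strictly dominated by row 3, so Alice never plays it.
The remaining 2×2 game on (2, 3) × (I, II) has no saddle point. Let Alice play 2 with probability p; indifference gives 7p + 3(1−p) = p + 11(1−p), so p = 4/7.
Similarly Bob's optimal q on I is 5/7, and the value is 7·(5/7) + (1)·(2/7) = 37/7.

37/7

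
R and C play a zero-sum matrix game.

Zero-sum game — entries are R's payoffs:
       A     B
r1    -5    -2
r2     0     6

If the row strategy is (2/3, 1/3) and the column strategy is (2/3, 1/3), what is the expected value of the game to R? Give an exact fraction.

Against (2/3, 1/3), each row's expected payoff is r1: -4; r2: 2.
Taking the (2/3, 1/3)-weighted average: (2/3)·(-4) + (1/3)·(2) = -2.

-2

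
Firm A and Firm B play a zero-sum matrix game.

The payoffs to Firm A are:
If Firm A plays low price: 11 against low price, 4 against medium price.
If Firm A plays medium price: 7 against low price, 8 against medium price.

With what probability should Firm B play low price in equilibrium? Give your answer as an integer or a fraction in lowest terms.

1/2

Row minima are 4 and 7, so Firm A's maximin is 7; column maxima are 11 and 8, so Firm B's minimax is 8. These differ, so the equilibrium is in mixed strategies.
Let Firm B play low price with probability q. Firm A is indifferent when 11q + 4(1−q) = 7q + 8(1−q), giving q = 1/2.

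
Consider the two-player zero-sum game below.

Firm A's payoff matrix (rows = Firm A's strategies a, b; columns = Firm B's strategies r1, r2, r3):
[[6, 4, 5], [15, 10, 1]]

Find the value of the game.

23/5

Column r1 is strictly dominated by r2 for Firm B (it gives Firm A more in every row).
The remaining 2×2 game on (a, b) × (r2, r3) has no saddle point. Let Firm A play a with probability p; indifference gives 4p + 10(1−p) = 5p + (1−p), so p = 9/10.
Similarly Firm B's optimal q on r2 is 2/5, and the value is 4·(2/5) + (5)·(3/5) = 23/5.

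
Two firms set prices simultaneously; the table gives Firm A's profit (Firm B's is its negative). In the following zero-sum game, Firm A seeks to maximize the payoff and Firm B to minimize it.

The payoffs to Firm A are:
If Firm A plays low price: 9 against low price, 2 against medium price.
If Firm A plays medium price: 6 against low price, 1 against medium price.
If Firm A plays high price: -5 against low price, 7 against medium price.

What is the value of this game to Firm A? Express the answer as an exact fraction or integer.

Row medium price is strictly dominated by row low price, so Firm A never plays it.
The remaining 2×2 game on (low price, high price) × (low price, medium price) has no saddle point. Let Firm A play low price with probability p; indifference gives 9p − 5(1−p) = 2p + 7(1−p), so p = 12/19.
Similarly Firm B's optimal q on low price is 5/19, and the value is 9·(5/19) + (2)·(14/19) = 73/19.

73/19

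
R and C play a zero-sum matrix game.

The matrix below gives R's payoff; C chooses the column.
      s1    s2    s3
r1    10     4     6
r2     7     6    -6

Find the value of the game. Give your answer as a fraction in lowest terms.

Column s1 is strictly dominated by s2 for C (it gives R more in every row).
The remaining 2×2 game on (r1, r2) × (s2, s3) has no saddle point. Let R play r1 with probability p; indifference gives 4p + 6(1−p) = 6p − 6(1−p), so p = 6/7.
Similarly C's optimal q on s2 is 6/7, and the value is 4·(6/7) + (6)·(1/7) = 30/7.

30/7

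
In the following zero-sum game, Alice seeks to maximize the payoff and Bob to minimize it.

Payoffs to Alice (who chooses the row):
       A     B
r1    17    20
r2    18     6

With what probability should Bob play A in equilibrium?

14/15

Row minima are 17 and 6, so Alice's maximin is 17; column maxima are 18 and 20, so Bob's minimax is 18. These differ, so the equilibrium is in mixed strategies.
Let Bob play A with probability q. Alice is indifferent when 17q + 20(1−q) = 18q + 6(1−q), giving q = 14/15.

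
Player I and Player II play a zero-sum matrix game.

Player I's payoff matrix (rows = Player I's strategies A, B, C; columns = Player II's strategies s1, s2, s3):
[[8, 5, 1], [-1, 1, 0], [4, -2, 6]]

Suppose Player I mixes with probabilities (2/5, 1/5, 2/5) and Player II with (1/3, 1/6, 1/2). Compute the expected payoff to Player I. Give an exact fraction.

19/6

Against (1/3, 1/6, 1/2), each row's expected payoff is A: 4; B: -1/6; C: 4.
Taking the (2/5, 1/5, 2/5)-weighted average: (2/5)·(4) + (1/5)·(-1/6) + (2/5)·(4) = 19/6.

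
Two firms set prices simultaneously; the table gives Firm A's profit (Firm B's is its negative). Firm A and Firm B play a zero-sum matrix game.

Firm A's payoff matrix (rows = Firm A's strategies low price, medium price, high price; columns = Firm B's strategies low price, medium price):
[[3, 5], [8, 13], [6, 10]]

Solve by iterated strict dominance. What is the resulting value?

8

Column medium price is strictly dominated by low price for Firm B (3<5, 8<13, 6<10); eliminate medium price.
Row high price is strictly dominated by row medium price (8>6); eliminate high price.
Row low price is strictly dominated by row medium price (8>3); eliminate low price.
Only (medium price, low price) remains, with payoff 8.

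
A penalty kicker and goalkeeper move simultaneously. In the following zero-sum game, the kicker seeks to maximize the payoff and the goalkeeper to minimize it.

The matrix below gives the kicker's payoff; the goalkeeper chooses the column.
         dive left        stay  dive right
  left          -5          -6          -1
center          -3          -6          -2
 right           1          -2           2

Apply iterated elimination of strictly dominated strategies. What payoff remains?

-2

Row center is strictly dominated by row right (1>-3, -2>-6, 2>-2); eliminate center.
Column dive right is strictly dominated by dive left for the goalkeeper (-5<-1, 1<2); eliminate dive right.
Row left is strictly dominated by row right (1>-5, -2>-6); eliminate left.
Column dive left is strictly dominated by stay for the goalkeeper (-2<1); eliminate dive left.
Only (right, stay) remains, with payoff -2.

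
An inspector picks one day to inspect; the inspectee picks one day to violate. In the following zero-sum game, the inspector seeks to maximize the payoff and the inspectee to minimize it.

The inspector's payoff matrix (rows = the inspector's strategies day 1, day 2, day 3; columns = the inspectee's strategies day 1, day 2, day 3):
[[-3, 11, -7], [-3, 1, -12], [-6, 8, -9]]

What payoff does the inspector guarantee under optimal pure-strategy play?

Row minima: -7, -12, -9 → the inspector's maximin is -7.
Column maxima: -3, 11, -7 → the inspectee's minimax is -7.
They coincide at (day 1, day 3), so the value is -7.

-7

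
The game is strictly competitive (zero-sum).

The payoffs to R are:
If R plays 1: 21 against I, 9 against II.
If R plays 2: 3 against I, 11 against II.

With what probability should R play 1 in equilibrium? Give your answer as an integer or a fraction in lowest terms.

Row minima are 9 and 3, so R's maximin is 9; column maxima are 21 and 11, so C's minimax is 11. These differ, so the equilibrium is in mixed strategies.
Let R play 1 with probability p. C is indifferent when 21p + 3(1−p) = 9p + 11(1−p), giving p = 2/5.

2/5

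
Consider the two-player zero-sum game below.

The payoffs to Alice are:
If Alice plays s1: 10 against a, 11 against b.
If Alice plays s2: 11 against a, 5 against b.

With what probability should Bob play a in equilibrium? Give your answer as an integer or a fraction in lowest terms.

Row minima are 10 and 5, so Alice's maximin is 10; column maxima are 11 and 11, so Bob's minimax is 11. These differ, so the equilibrium is in mixed strategies.
Let Bob play a with probability q. Alice is indifferent when 10q + 11(1−q) = 11q + 5(1−q), giving q = 6/7.

6/7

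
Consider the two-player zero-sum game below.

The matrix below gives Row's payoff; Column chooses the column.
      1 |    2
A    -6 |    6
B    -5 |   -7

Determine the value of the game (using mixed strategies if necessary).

-36/7

Row minima are -6 and -7, so Row's maximin is -6; column maxima are -5 and 6, so Column's minimax is -5. These differ, so the equilibrium is in mixed strategies.
Let Row play A with probability p. Column is indifferent when −6p − 5(1−p) = 6p − 7(1−p), giving p = 1/7.
Let Column play 1 with probability q. Row is indifferent when −6q + 6(1−q) = −5q − 7(1−q), giving q = 13/14.
The value is -6·(13/14) + (6)·(1/14) = -36/7.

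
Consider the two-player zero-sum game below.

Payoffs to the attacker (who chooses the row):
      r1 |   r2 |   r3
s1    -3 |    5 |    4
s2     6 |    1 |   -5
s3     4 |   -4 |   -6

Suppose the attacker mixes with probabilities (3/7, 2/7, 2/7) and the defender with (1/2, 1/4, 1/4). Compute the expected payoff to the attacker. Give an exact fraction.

Against (1/2, 1/4, 1/4), each row's expected payoff is s1: 3/4; s2: 2; s3: -1/2.
Taking the (3/7, 2/7, 2/7)-weighted average: (3/7)·(3/4) + (2/7)·(2) + (2/7)·(-1/2) = 3/4.

3/4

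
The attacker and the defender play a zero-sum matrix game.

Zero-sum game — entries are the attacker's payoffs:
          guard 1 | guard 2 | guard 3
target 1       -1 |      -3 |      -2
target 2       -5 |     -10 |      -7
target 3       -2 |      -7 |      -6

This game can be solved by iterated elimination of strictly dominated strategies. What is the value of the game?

Column guard 3 is strictly dominated by guard 2 for the defender (-3<-2, -10<-7, -7<-6); eliminate guard 3.
Row target 3 is strictly dominated by row target 1 (-1>-2, -3>-7); eliminate target 3.
Column guard 1 is strictly dominated by guard 2 for the defender (-3<-1, -10<-5); eliminate guard 1.
Row target 2 is strictly dominated by row target 1 (-3>-10); eliminate target 2.
Only (target 1, guard 2) remains, with payoff -3.

-3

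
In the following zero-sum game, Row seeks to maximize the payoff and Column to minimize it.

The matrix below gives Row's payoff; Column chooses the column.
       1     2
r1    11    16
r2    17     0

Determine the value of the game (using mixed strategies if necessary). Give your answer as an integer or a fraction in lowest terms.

Row minima are 11 and 0, so Row's maximin is 11; column maxima are 17 and 16, so Column's minimax is 16. These differ, so the equilibrium is in mixed strategies.
Let Row play r1 with probability p. Column is indifferent when 11p + 17(1−p) = 16p, giving p = 17/22.
Let Column play 1 with probability q. Row is indifferent when 11q + 16(1−q) = 17q, giving q = 8/11.
The value is 11·(8/11) + (16)·(3/11) = 136/11.

136/11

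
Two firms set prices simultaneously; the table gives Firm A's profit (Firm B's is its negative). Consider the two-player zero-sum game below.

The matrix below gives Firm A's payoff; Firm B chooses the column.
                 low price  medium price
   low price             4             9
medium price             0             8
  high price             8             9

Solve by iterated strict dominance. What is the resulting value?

Row medium price is strictly dominated by row low price (4>0, 9>8); eliminate medium price.
Column medium price is strictly dominated by low price for Firm B (4<9, 8<9); eliminate medium price.
Row low price is strictly dominated by row high price (8>4); eliminate low price.
Only (high price, low price) remains, with payoff 8.

8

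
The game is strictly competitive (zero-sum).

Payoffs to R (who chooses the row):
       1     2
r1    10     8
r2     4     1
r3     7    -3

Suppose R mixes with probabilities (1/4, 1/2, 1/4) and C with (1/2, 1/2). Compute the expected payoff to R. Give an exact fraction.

Against (1/2, 1/2), each row's expected payoff is r1: 9; r2: 5/2; r3: 2.
Taking the (1/4, 1/2, 1/4)-weighted average: (1/4)·(9) + (1/2)·(5/2) + (1/4)·(2) = 4.

4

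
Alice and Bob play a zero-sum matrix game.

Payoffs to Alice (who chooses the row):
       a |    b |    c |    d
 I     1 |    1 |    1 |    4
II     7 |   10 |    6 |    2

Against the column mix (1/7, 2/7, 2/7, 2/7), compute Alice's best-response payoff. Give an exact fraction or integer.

I: (1)·(1/7) + (1)·(2/7) + (1)·(2/7) + (4)·(2/7) = 13/7.
II: (7)·(1/7) + (10)·(2/7) + (6)·(2/7) + (2)·(2/7) = 43/7.
The best pure response is II with expected payoff 43/7.

43/7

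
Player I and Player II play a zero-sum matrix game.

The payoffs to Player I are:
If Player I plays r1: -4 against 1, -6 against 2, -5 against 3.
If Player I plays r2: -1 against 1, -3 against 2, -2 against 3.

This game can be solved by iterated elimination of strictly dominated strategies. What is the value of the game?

-3

Column 3 is strictly dominated by 2 for Player II (-6<-5, -3<-2); eliminate 3.
Row r1 is strictly dominated by row r2 (-1>-4, -3>-6); eliminate r1.
Column 1 is strictly dominated by 2 for Player II (-3<-1); eliminate 1.
Only (r2, 2) remains, with payoff -3.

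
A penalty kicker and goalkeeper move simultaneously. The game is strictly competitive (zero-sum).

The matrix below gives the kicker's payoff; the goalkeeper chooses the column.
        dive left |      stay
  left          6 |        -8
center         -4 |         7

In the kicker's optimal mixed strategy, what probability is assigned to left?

Row minima are -8 and -4, so the kicker's maximin is -4; column maxima are 6 and 7, so the goalkeeper's minimax is 6. These differ, so the equilibrium is in mixed strategies.
Let the kicker play left with probability p. The goalkeeper is indifferent when 6p − 4(1−p) = −8p + 7(1−p), giving p = 11/25.

11/25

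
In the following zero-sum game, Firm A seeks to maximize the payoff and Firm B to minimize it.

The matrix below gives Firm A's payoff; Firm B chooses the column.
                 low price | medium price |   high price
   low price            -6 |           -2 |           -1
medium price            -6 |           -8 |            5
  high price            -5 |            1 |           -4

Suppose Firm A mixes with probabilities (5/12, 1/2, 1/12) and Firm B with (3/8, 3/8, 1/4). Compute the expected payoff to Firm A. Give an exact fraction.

-57/16

Against (3/8, 3/8, 1/4), each row's expected payoff is low price: -13/4; medium price: -4; high price: -5/2.
Taking the (5/12, 1/2, 1/12)-weighted average: (5/12)·(-13/4) + (1/2)·(-4) + (1/12)·(-5/2) = -57/16.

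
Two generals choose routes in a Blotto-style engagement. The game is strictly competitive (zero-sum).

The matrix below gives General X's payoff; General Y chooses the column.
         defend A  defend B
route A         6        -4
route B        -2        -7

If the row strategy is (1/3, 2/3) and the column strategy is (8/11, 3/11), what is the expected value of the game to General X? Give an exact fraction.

-38/33

Against (8/11, 3/11), each row's expected payoff is route A: 36/11; route B: -37/11.
Taking the (1/3, 2/3)-weighted average: (1/3)·(36/11) + (2/3)·(-37/11) = -38/33.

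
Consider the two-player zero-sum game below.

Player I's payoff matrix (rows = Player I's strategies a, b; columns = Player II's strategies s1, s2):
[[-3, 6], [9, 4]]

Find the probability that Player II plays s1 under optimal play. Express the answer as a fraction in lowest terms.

1/7

Row minima are -3 and 4, so Player I's maximin is 4; column maxima are 9 and 6, so Player II's minimax is 6. These differ, so the equilibrium is in mixed strategies.
Let Player II play s1 with probability q. Player I is indifferent when −3q + 6(1−q) = 9q + 4(1−q), giving q = 1/7.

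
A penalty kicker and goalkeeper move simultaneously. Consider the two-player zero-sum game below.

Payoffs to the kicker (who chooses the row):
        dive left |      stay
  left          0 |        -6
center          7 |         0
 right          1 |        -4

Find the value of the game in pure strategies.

0

Row minima: -6, 0, -4 → the kicker's maximin is 0.
Column maxima: 7, 0 → the goalkeeper's minimax is 0.
They coincide at (center, stay), so the value is 0.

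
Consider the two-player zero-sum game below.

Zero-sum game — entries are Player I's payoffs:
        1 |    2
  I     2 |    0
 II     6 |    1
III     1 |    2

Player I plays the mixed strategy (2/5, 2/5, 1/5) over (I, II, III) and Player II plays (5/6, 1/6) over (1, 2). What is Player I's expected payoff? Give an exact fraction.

89/30

Against (5/6, 1/6), each row's expected payoff is I: 5/3; II: 31/6; III: 7/6.
Taking the (2/5, 2/5, 1/5)-weighted average: (2/5)·(5/3) + (2/5)·(31/6) + (1/5)·(7/6) = 89/30.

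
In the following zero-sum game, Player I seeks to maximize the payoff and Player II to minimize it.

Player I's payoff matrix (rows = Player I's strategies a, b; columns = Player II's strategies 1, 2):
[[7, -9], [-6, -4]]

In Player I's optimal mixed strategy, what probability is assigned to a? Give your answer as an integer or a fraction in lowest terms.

1/9

Row minima are -9 and -6, so Player I's maximin is -6; column maxima are 7 and -4, so Player II's minimax is -4. These differ, so the equilibrium is in mixed strategies.
Let Player I play a with probability p. Player II is indifferent when 7p − 6(1−p) = −9p − 4(1−p), giving p = 1/9.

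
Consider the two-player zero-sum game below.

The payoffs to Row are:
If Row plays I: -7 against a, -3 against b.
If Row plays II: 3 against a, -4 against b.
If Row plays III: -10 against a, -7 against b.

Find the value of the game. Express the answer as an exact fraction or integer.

-37/11

Row III is strictly dominated by row I, so Row never plays it.
The remaining 2×2 game on (I, II) × (a, b) has no saddle point. Let Row play I with probability p; indifference gives −7p + 3(1−p) = −3p − 4(1−p), so p = 7/11.
Similarly Column's optimal q on a is 1/11, and the value is -7·(1/11) + (-3)·(10/11) = -37/11.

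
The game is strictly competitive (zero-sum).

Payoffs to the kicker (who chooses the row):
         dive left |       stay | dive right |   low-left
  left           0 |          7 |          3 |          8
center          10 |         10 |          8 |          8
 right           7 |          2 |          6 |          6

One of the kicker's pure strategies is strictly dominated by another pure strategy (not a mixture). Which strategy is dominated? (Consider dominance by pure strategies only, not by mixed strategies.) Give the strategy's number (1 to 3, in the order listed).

Compare right with center: 10 > 7, 10 > 2, 8 > 6, 8 > 6.
So center strictly dominates right for the kicker; right is strictly dominated.

3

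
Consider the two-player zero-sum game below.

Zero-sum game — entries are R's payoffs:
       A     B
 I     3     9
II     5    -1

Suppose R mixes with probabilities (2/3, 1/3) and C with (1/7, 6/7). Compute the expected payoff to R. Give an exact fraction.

Against (1/7, 6/7), each row's expected payoff is I: 57/7; II: -1/7.
Taking the (2/3, 1/3)-weighted average: (2/3)·(57/7) + (1/3)·(-1/7) = 113/21.

113/21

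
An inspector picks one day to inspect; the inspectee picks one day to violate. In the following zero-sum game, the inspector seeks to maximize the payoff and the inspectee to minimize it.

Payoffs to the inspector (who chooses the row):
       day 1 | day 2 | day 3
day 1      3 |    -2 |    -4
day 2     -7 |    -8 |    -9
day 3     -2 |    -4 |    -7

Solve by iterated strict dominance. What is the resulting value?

-4

Column day 1 is strictly dominated by day 2 for the inspectee (-2<3, -8<-7, -4<-2); eliminate day 1.
Row day 2 is strictly dominated by row day 1 (-2>-8, -4>-9); eliminate day 2.
Row day 3 is strictly dominated by row day 1 (-2>-4, -4>-7); eliminate day 3.
Column day 2 is strictly dominated by day 3 for the inspectee (-4<-2); eliminate day 2.
Only (day 1, day 3) remains, with payoff -4.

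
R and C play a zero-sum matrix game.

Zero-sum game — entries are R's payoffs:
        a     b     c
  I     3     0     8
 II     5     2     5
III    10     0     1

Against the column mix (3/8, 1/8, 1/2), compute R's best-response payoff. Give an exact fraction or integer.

41/8

I: (3)·(3/8) + (0)·(1/8) + (8)·(1/2) = 41/8.
II: (5)·(3/8) + (2)·(1/8) + (5)·(1/2) = 37/8.
III: (10)·(3/8) + (0)·(1/8) + (1)·(1/2) = 17/4.
The best pure response is I with expected payoff 41/8.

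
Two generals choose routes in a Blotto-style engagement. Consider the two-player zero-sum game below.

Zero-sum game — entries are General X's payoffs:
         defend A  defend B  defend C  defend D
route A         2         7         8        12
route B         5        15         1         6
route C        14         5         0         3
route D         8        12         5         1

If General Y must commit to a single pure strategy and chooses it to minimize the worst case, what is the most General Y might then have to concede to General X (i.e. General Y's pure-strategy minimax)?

The worst case (largest entry) in each column is defend A: 14, defend B: 15, defend C: 8, defend D: 12.
The best (smallest) of these is 8.

8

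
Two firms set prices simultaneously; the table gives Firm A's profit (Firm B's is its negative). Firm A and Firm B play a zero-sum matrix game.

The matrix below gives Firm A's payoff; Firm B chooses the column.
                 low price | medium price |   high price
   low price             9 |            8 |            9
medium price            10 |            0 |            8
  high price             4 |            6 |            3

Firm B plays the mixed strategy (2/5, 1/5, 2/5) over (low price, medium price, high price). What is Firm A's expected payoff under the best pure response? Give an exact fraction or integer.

44/5

low price: (9)·(2/5) + (8)·(1/5) + (9)·(2/5) = 44/5.
medium price: (10)·(2/5) + (0)·(1/5) + (8)·(2/5) = 36/5.
high price: (4)·(2/5) + (6)·(1/5) + (3)·(2/5) = 4.
The best pure response is low price with expected payoff 44/5.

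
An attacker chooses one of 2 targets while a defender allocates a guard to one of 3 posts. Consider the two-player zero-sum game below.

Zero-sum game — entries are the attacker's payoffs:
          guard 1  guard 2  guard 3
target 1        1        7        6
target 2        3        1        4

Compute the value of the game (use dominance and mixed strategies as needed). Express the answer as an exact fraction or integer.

5/2

Column guard 3 is strictly dominated by guard 1 for the defender (it gives the attacker more in every row).
The remaining 2×2 game on (target 1, target 2) × (guard 1, guard 2) has no saddle point. Let the attacker play target 1 with probability p; indifference gives p + 3(1−p) = 7p + (1−p), so p = 1/4.
Similarly the defender's optimal q on guard 1 is 3/4, and the value is 1·(3/4) + (7)·(1/4) = 5/2.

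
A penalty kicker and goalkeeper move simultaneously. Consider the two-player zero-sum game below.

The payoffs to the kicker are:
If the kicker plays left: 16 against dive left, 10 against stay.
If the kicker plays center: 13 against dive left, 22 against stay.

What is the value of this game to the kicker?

74/5

Row minima are 10 and 13, so the kicker's maximin is 13; column maxima are 16 and 22, so the goalkeeper's minimax is 16. These differ, so the equilibrium is in mixed strategies.
Let the kicker play left with probability p. The goalkeeper is indifferent when 16p + 13(1−p) = 10p + 22(1−p), giving p = 3/5.
Let the goalkeeper play dive left with probability q. The kicker is indifferent when 16q + 10(1−q) = 13q + 22(1−q), giving q = 4/5.
The value is 16·(4/5) + (10)·(1/5) = 74/5.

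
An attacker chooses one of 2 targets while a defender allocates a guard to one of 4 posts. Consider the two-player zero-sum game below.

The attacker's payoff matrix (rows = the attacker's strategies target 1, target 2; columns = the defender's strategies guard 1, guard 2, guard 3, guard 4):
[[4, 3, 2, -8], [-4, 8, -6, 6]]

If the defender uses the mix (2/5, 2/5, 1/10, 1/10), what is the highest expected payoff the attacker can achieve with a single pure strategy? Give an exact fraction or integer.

target 1: (4)·(2/5) + (3)·(2/5) + (2)·(1/10) + (-8)·(1/10) = 11/5.
target 2: (-4)·(2/5) + (8)·(2/5) + (-6)·(1/10) + (6)·(1/10) = 8/5.
The best pure response is target 1 with expected payoff 11/5.

11/5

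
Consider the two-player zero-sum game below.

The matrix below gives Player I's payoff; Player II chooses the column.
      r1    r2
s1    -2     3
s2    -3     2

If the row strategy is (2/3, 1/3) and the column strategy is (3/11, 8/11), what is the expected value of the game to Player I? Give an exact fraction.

Against (3/11, 8/11), each row's expected payoff is s1: 18/11; s2: 7/11.
Taking the (2/3, 1/3)-weighted average: (2/3)·(18/11) + (1/3)·(7/11) = 43/33.

43/33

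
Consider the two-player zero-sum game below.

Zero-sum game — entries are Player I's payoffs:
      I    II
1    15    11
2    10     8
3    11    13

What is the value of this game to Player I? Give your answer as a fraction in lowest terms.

37/3

Row 2 is strictly dominated by row 1, so Player I never plays it.
The remaining 2×2 game on (1, 3) × (I, II) has no saddle point. Let Player I play 1 with probability p; indifference gives 15p + 11(1−p) = 11p + 13(1−p), so p = 1/3.
Similarly Player II's optimal q on I is 1/3, and the value is 15·(1/3) + (11)·(2/3) = 37/3.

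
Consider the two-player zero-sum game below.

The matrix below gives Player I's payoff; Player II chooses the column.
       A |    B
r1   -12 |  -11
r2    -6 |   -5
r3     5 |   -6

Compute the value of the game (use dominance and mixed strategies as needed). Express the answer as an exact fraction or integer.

Row r1 is strictly dominated by row r2, so Player I never plays it.
The remaining 2×2 game on (r2, r3) × (A, B) has no saddle point. Let Player I play r2 with probability p; indifference gives −6p + 5(1−p) = −5p − 6(1−p), so p = 11/12.
Similarly Player II's optimal q on A is 1/12, and the value is -6·(1/12) + (-5)·(11/12) = -61/12.

-61/12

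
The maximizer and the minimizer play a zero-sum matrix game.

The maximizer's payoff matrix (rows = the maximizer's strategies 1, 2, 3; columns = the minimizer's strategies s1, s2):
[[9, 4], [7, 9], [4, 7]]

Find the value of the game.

53/7

Row 3 is strictly dominated by row 2, so the maximizer never plays it.
The remaining 2×2 game on (1, 2) × (s1, s2) has no saddle point. Let the maximizer play 1 with probability p; indifference gives 9p + 7(1−p) = 4p + 9(1−p), so p = 2/7.
Similarly the minimizer's optimal q on s1 is 5/7, and the value is 9·(5/7) + (4)·(2/7) = 53/7.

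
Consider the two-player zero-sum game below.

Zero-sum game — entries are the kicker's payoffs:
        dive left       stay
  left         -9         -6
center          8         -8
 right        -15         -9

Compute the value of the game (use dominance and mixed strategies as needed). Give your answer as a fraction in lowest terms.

Row right is strictly dominated by row left, so the kicker never plays it.
The remaining 2×2 game on (left, center) × (dive left, stay) has no saddle point. Let the kicker play left with probability p; indifference gives −9p + 8(1−p) = −6p − 8(1−p), so p = 16/19.
Similarly the goalkeeper's optimal q on dive left is 2/19, and the value is -9·(2/19) + (-6)·(17/19) = -120/19.

-120/19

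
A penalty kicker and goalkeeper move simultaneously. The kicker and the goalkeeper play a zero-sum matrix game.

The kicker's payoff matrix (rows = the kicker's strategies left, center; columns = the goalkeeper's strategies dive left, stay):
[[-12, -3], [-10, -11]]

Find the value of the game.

-51/5

Row minima are -12 and -11, so the kicker's maximin is -11; column maxima are -10 and -3, so the goalkeeper's minimax is -10. These differ, so the equilibrium is in mixed strategies.
Let the kicker play left with probability p. The goalkeeper is indifferent when −12p − 10(1−p) = −3p − 11(1−p), giving p = 1/10.
Let the goalkeeper play dive left with probability q. The kicker is indifferent when −12q − 3(1−q) = −10q − 11(1−q), giving q = 4/5.
The value is -12·(4/5) + (-3)·(1/5) = -51/5.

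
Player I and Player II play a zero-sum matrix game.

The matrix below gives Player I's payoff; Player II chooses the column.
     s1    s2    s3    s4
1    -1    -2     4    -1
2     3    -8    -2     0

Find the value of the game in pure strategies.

Row minima: -2, -8 → Player I's maximin is -2.
Column maxima: 3, -2, 4, 0 → Player II's minimax is -2.
They coincide at (1, s2), so the value is -2.

-2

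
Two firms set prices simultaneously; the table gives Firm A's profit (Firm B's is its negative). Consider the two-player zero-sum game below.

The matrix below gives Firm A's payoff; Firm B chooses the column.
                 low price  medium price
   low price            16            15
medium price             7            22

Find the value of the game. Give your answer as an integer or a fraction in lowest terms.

247/16

Row minima are 15 and 7, so Firm A's maximin is 15; column maxima are 16 and 22, so Firm B's minimax is 16. These differ, so the equilibrium is in mixed strategies.
Let Firm A play low price with probability p. Firm B is indifferent when 16p + 7(1−p) = 15p + 22(1−p), giving p = 15/16.
Let Firm B play low price with probability q. Firm A is indifferent when 16q + 15(1−q) = 7q + 22(1−q), giving q = 7/16.
The value is 16·(7/16) + (15)·(9/16) = 247/16.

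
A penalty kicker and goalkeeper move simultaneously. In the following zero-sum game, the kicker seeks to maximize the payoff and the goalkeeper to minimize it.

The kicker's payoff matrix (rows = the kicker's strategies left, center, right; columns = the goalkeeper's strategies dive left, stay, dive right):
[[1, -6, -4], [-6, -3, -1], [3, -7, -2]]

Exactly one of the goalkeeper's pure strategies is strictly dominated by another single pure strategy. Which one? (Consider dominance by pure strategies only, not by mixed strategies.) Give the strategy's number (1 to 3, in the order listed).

The goalkeeper prefers columns that give the kicker less. Compare dive right with stay: -6 < -4, -3 < -1, -7 < -2.
So stay strictly dominates dive right for the goalkeeper; dive right is strictly dominated.

3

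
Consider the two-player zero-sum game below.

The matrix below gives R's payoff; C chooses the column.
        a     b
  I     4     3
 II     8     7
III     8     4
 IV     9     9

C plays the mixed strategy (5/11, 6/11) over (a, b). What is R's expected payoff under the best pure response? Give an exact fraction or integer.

9

I: (4)·(5/11) + (3)·(6/11) = 38/11.
II: (8)·(5/11) + (7)·(6/11) = 82/11.
III: (8)·(5/11) + (4)·(6/11) = 64/11.
IV: (9)·(5/11) + (9)·(6/11) = 9.
The best pure response is IV with expected payoff 9.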